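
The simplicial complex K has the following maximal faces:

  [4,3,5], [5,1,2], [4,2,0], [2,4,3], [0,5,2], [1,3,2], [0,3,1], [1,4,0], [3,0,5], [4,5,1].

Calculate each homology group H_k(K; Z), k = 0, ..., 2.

K has 6 vertices, 15 edges, 10 triangles.
rank ∂_0 = 0, rank ∂_1 = 5 ⇒ b_0 = 6 − 0 − 5 = 1; all invariant factors of ∂_1 are 1 so no torsion. So H_0 = Z.
rank ∂_1 = 5, rank ∂_2 = 10 ⇒ b_1 = 15 − 5 − 10 = 0; ∂_2 has invariant factor(s) [2] giving torsion. So H_1 = Z/2.
rank ∂_2 = 10, rank ∂_3 = 0 ⇒ b_2 = 10 − 10 − 0 = 0. So H_2 = 0.

H_0 = Z,  H_1 = Z/2,  H_2 = 0.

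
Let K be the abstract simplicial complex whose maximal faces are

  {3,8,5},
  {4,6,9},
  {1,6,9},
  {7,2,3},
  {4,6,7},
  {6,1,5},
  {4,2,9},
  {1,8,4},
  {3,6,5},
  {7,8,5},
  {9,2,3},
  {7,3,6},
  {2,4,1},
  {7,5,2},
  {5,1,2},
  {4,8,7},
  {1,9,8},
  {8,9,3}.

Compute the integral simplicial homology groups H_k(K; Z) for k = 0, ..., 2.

H_0 = Z,  H_1 = Z ⊕ Z/2,  H_2 = 0.

Order the vertices as 1 < 2 < 3 < 4 < 5 < 6 < 7 < 8 < 9. Listing each simplex with vertices in this order, K has dimension 2 with simplices:

  0-simplices (9): [1], [2], [3], [4], [5], [6], [7], [8], [9]
  1-simplices (27): (27 of them)
  2-simplices (18): [1,2,4], [1,2,5], [1,4,8], [1,5,6], [1,6,9], [1,8,9], [2,3,7], [2,3,9], [2,4,9], [2,5,7], [3,5,6], [3,5,8], [3,6,7], [3,8,9], [4,6,7], [4,6,9], [4,7,8], [5,7,8]

so the chain groups are C_0 ≅ Z^9, C_1 ≅ Z^27, C_2 ≅ Z^18.

∂_1: C_1 → C_0 is given by ∂[p,q] = [q] − [p].
The 9×27 boundary matrix has rank 8 and Smith normal form diag(1,1,1,1,1,1,1,1).

The boundary map ∂_2: C_2 → C_1 maps a triangle to the signed sum of its edges. For instance
  ∂[4,6,9] = [6,9] − [4,9] + [4,6],
  ∂[3,6,7] = [6,7] − [3,7] + [3,6].
The 27×18 boundary matrix has rank 18 and Smith normal form diag(1,1,1,1,1,1,1,1,1,1,1,1,1,1,1,1,1,2).

Now H_k = ker ∂_k / im ∂_{k+1}, so:

  H_0: rank C_0 − rank ∂_1 = 9 − 8 = 1, and the invariant factors of ∂_1 are all 1, so H_0 ≅ Z.
  H_1: rank ker ∂_1 − rank ∂_2 = (27 − 8) − 18 = 1, and ∂_2 has invariant factor 2 > 1, so H_1 ≅ Z ⊕ Z/2.
  H_2: rank ker ∂_2 − rank ∂_3 = (18 − 18) − 0 = 0, and there is no ∂_3, so H_2 ≅ 0.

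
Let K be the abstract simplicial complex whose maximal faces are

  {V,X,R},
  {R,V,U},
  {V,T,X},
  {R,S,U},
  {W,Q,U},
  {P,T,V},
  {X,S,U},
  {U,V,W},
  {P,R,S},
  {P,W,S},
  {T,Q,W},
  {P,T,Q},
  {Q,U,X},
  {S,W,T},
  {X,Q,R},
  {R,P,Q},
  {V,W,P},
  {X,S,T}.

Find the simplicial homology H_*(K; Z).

K has 9 vertices, 27 edges, 18 triangles.
rank ∂_0 = 0, rank ∂_1 = 8 ⇒ b_0 = 9 − 0 − 8 = 1; all invariant factors of ∂_1 are 1 so no torsion. So H_0 = Z.
rank ∂_1 = 8, rank ∂_2 = 18 ⇒ b_1 = 27 − 8 − 18 = 1; ∂_2 has invariant factor(s) [2] giving torsion. So H_1 = Z ⊕ Z/2Z.
rank ∂_2 = 18, rank ∂_3 = 0 ⇒ b_2 = 18 − 18 − 0 = 0. So H_2 = 0.

H_0 ≅ Z,  H_1 ≅ Z ⊕ Z/2Z,  H_2 = 0.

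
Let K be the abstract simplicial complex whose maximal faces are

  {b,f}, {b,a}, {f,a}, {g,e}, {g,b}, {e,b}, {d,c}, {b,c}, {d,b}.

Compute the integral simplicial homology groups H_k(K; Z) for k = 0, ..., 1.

K has 7 vertices, 9 edges.
rank ∂_0 = 0, rank ∂_1 = 6 ⇒ b_0 = 7 − 0 − 6 = 1; all invariant factors of ∂_1 are 1 so no torsion. So H_0 ≅ Z.
rank ∂_1 = 6, rank ∂_2 = 0 ⇒ b_1 = 9 − 6 − 0 = 3. So H_1 ≅ Z^3.

H_0 ≅ Z,  H_1 ≅ Z^3.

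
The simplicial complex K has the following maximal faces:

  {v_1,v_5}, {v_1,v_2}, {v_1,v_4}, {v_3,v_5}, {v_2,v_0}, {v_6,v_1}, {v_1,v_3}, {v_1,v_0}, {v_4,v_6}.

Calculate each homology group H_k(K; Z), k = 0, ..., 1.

H_0 = Z,  H_1 = Z^3.

K has 7 vertices, 9 edges.
rank ∂_0 = 0, rank ∂_1 = 6 ⇒ b_0 = 7 − 0 − 6 = 1; all invariant factors of ∂_1 are 1 so no torsion. So H_0 = Z.
rank ∂_1 = 6, rank ∂_2 = 0 ⇒ b_1 = 9 − 6 − 0 = 3. So H_1 = Z^3.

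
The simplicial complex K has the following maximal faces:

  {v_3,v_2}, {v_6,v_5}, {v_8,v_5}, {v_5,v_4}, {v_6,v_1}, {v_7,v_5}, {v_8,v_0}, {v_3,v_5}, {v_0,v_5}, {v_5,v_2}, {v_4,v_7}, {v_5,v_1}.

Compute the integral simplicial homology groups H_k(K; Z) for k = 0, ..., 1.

H_0 = Z,  H_1 = Z^4.

K has 9 vertices, 12 edges.
rank ∂_0 = 0, rank ∂_1 = 8 ⇒ b_0 = 9 − 0 − 8 = 1; all invariant factors of ∂_1 are 1 so no torsion. So H_0 ≅ Z.
rank ∂_1 = 8, rank ∂_2 = 0 ⇒ b_1 = 12 − 8 − 0 = 4. So H_1 ≅ Z^4.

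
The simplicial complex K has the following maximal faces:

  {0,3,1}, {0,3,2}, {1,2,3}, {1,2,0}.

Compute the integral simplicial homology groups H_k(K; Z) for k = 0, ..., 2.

H_0 ≅ Z,  H_1 = 0,  H_2 ≅ Z.

Take the total order 0 < 1 < 2 < 3 on the vertex set. Then K (dimension 2) consists of the simplices:

  0-simplices (4): [0], [1], [2], [3]
  1-simplices (6): [0,1], [0,2], [0,3], [1,2], [1,3], [2,3]
  2-simplices (4): [0,1,2], [0,1,3], [0,2,3], [1,2,3]

Hence C_0 ≅ Z^4, C_1 ≅ Z^6, C_2 ≅ Z^4.

Boundary ∂_1: C_1 → C_0 maps an edge to its endpoints' difference, ∂[p,q] = q − p. For instance
  ∂[1,3] = [3] − [1].
This gives a 4×6 integer matrix of rank 3; reducing to Smith normal form yields diagonal entries (1,1,1).

∂_2: C_2 → C_1 acts by ∂[p,q,r] = [q,r] − [p,r] + [p,q]. For instance
  ∂[0,2,3] = [2,3] − [0,3] + [0,2],
  ∂[0,1,3] = [1,3] − [0,3] + [0,1].
The 6×4 boundary matrix has rank 3 and Smith normal form diag(1,1,1).

Computing H_k = (kernel of ∂_k) / (image of ∂_{k+1}):

  H_0: rank C_0 − rank ∂_1 = 4 − 3 = 1, and the invariant factors of ∂_1 are all 1, so H_0 ≅ Z.
  H_1: rank ker ∂_1 − rank ∂_2 = (6 − 3) − 3 = 0, and the invariant factors of ∂_2 are all 1, so H_1 ≅ 0.
  H_2: rank ker ∂_2 − rank ∂_3 = (4 − 3) − 0 = 1, and there is no ∂_3, so H_2 ≅ Z.

As a check, the Euler characteristic is 4 − 6 + 4 = 2, which agrees with 1 − 0 + 1 = 2.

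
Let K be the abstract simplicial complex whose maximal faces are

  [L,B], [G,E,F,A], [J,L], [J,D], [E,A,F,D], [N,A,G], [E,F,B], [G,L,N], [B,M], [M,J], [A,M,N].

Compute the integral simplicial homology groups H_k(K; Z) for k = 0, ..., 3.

We work with the vertex ordering A < B < D < E < F < G < J < L < M < N. The simplices of K, each written with vertices in increasing order, are:

  0-simplices (10): A, B, D, E, F, G, J, L, M, N
  1-simplices (22): AD, AE, AF, AG, AM, AN, BE, BF, BL, BM, DE, DF, DJ, EF, EG, FG, GL, GN, JL, JM, LN, MN
  2-simplices (11): ADE, ADF, AEF, AEG, AFG, AGN, AMN, BEF, DEF, EFG, GLN
  3-simplices (2): ADEF, AEFG

giving chain groups C_0 ≅ Z^10, C_1 ≅ Z^22, C_2 ≅ Z^11, C_3 ≅ Z^2.

∂_1: C_1 → C_0 is given by ∂[p,q] = [q] − [p].
As a 10×22 matrix over Z this has rank 9, with invariant factors (1,1,1,1,1,1,1,1,1).

Boundary ∂_2: C_2 → C_1 sends each 2-simplex [p,q,r] to [q,r] − [p,r] + [p,q]. For instance
  ∂BEF = EF − BF + BE,
  ∂AFG = FG − AG + AF.
This gives a 22×11 integer matrix of rank 9; reducing to Smith normal form yields diagonal entries (1,1,1,1,1,1,1,1,1).

Boundary ∂_3: C_3 → C_2 sends each 3-simplex σ to the alternating sum Σ_i (−1)^i (σ with its i-th vertex removed). For instance
  ∂AEFG = EFG − AFG + AEG − AEF,
  ∂ADEF = DEF − AEF + ADF − ADE.
The resulting 11×2 matrix has rank 2, and its Smith normal form has invariant factors (1,1).

Now H_k = ker ∂_k / im ∂_{k+1}, so:

  H_0: rank C_0 − rank ∂_1 = 10 − 9 = 1, and the invariant factors of ∂_1 are all 1, so H_0 = Z.
  H_1: rank ker ∂_1 − rank ∂_2 = (22 − 9) − 9 = 4, and the invariant factors of ∂_2 are all 1, so H_1 = Z^4.
  H_2: rank ker ∂_2 − rank ∂_3 = (11 − 9) − 2 = 0, and the invariant factors of ∂_3 are all 1, so H_2 = 0.
  H_3: rank ker ∂_3 − rank ∂_4 = (2 − 2) − 0 = 0, and there is no ∂_4, so H_3 = 0.

H_0 = Z,  H_1 = Z^4,  H_2 = 0,  H_3 = 0.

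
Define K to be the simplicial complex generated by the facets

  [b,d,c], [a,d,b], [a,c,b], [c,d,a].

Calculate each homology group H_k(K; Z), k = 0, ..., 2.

H_0 ≅ Z,  H_1 = 0,  H_2 ≅ Z.

Order the vertices as a < b < c < d. Listing each simplex with vertices in this order, K has dimension 2 with simplices:

  0-simplices (4): a, b, c, d
  1-simplices (6): ab, ac, ad, bc, bd, cd
  2-simplices (4): abc, abd, acd, bcd

giving chain groups C_0 ≅ Z^4, C_1 ≅ Z^6, C_2 ≅ Z^4.

Boundary ∂_1: C_1 → C_0 sends each edge [p,q] (with p < q) to q − p. For instance
  ∂cd = d − c.
As a 4×6 matrix over Z this has rank 3, with invariant factors (1,1,1).

Boundary ∂_2: C_2 → C_1 sends each 2-simplex [p,q,r] to [q,r] − [p,r] + [p,q]. For instance
  ∂abc = bc − ac + ab,
  ∂bcd = cd − bd + bc.
The 6×4 boundary matrix has rank 3 and Smith normal form diag(1,1,1).

Computing H_k = (kernel of ∂_k) / (image of ∂_{k+1}):

  H_0: rank C_0 − rank ∂_1 = 4 − 3 = 1, and the invariant factors of ∂_1 are all 1, so H_0 = Z.
  H_1: rank ker ∂_1 − rank ∂_2 = (6 − 3) − 3 = 0, and the invariant factors of ∂_2 are all 1, so H_1 = 0.
  H_2: rank ker ∂_2 − rank ∂_3 = (4 − 3) − 0 = 1, and there is no ∂_3, so H_2 = Z.

As a check, the Euler characteristic is 4 − 6 + 4 = 2, which agrees with 1 − 0 + 1 = 2.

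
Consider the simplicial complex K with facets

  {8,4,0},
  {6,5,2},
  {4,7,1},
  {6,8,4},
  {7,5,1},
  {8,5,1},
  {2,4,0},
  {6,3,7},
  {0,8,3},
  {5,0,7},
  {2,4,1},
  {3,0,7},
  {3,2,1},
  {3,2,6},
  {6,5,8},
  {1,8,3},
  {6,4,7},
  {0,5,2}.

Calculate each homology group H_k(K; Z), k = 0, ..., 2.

H_0 ≅ Z,  H_1 ≅ Z^2,  H_2 ≅ Z.

We work with the vertex ordering 0 < 1 < 2 < 3 < 4 < 5 < 6 < 7 < 8. The simplices of K, each written with vertices in increasing order, are:

  0-simplices (9): [0], [1], [2], [3], [4], [5], [6], [7], [8]
  1-simplices (27): (27 of them)
  2-simplices (18): [0,2,4], [0,2,5], [0,3,7], [0,3,8], [0,4,8], [0,5,7], [1,2,3], [1,2,4], [1,3,8], [1,4,7], [1,5,7], [1,5,8], [2,3,6], [2,5,6], [3,6,7], [4,6,7], [4,6,8], [5,6,8]

so the chain groups are C_0 ≅ Z^9, C_1 ≅ Z^27, C_2 ≅ Z^18.

Boundary ∂_1: C_1 → C_0 sends each edge [p,q] (with p < q) to q − p. For instance
  ∂[0,5] = [5] − [0].
The 9×27 boundary matrix has rank 8 and Smith normal form diag(1,1,1,1,1,1,1,1).

∂_2: C_2 → C_1 acts by ∂[p,q,r] = [q,r] − [p,r] + [p,q]. For instance
  ∂[0,2,5] = [2,5] − [0,5] + [0,2],
  ∂[4,6,7] = [6,7] − [4,7] + [4,6].
The resulting 27×18 matrix has rank 17, and its Smith normal form has invariant factors (1,1,1,1,1,1,1,1,1,1,1,1,1,1,1,1,1).

Computing H_k = (kernel of ∂_k) / (image of ∂_{k+1}):

  H_0: rank C_0 − rank ∂_1 = 9 − 8 = 1, and the invariant factors of ∂_1 are all 1, so H_0 ≅ Z.
  H_1: rank ker ∂_1 − rank ∂_2 = (27 − 8) − 17 = 2, and the invariant factors of ∂_2 are all 1, so H_1 ≅ Z^2.
  H_2: rank ker ∂_2 − rank ∂_3 = (18 − 17) − 0 = 1, and there is no ∂_3, so H_2 ≅ Z.

As a check, the Euler characteristic is 9 − 27 + 18 = 0, which agrees with 1 − 2 + 1 = 0.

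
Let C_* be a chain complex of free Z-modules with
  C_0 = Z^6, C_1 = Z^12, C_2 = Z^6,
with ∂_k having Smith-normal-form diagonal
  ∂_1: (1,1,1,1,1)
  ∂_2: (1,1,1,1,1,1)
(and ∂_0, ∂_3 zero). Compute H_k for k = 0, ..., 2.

H_0 = Z,  H_1 = Z,  H_2 = 0.

H_0: b_0 = 6 − 0 − 5 = 1; torsion from ∂_1 factors > 1: none. So H_0 = Z.
H_1: b_1 = 12 − 5 − 6 = 1; torsion from ∂_2 factors > 1: none. So H_1 = Z.
H_2: b_2 = 6 − 6 − 0 = 0; torsion from ∂_3 factors > 1: none. So H_2 = 0.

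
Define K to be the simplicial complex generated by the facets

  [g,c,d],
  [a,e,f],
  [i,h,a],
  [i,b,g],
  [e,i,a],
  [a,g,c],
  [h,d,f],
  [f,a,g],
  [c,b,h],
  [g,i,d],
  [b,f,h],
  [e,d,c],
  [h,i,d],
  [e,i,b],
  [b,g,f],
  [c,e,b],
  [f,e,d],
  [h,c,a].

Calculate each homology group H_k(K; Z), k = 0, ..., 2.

H_0 ≅ Z,  H_1 ≅ Z^2,  H_2 ≅ Z.

Fix the vertex order a < b < c < d < e < f < g < h < i and write every simplex with vertices in increasing order. Then dim K = 2 and the simplices of K are:

  0-simplices (9): a, b, c, d, e, f, g, h, i
  1-simplices (27): ac, ae, af, ag, ah, ai, bc, be, bf, bg, bh, bi, cd, ce, cg, ch, de, df, dg, dh, di, ef, ei, fg, fh, gi, hi
  2-simplices (18): acg, ach, aef, aei, afg, ahi, bce, bch, bei, bfg, bfh, bgi, cde, cdg, def, dfh, dgi, dhi

Hence C_0 ≅ Z^9, C_1 ≅ Z^27, C_2 ≅ Z^18.

The boundary map ∂_1: C_1 → C_0 maps an edge to its endpoints' difference, ∂[p,q] = q − p.
This gives a 9×27 integer matrix of rank 8; reducing to Smith normal form yields diagonal entries (1,1,1,1,1,1,1,1).

Boundary ∂_2: C_2 → C_1 maps a triangle to the signed sum of its edges. For instance
  ∂bch = ch − bh + bc,
  ∂cdg = dg − cg + cd.
This gives a 27×18 integer matrix of rank 17; reducing to Smith normal form yields diagonal entries (1,1,1,1,1,1,1,1,1,1,1,1,1,1,1,1,1).

Computing H_k = (kernel of ∂_k) / (image of ∂_{k+1}):

  H_0: rank C_0 − rank ∂_1 = 9 − 8 = 1, and the invariant factors of ∂_1 are all 1, so H_0 = Z.
  H_1: rank ker ∂_1 − rank ∂_2 = (27 − 8) − 17 = 2, and the invariant factors of ∂_2 are all 1, so H_1 = Z^2.
  H_2: rank ker ∂_2 − rank ∂_3 = (18 − 17) − 0 = 1, and there is no ∂_3, so H_2 = Z.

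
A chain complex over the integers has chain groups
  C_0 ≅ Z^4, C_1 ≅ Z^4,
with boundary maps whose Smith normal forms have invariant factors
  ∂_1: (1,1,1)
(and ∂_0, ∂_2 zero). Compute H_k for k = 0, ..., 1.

H_0: b_0 = 4 − 0 − 3 = 1; torsion from ∂_1 factors > 1: none. So H_0 ≅ Z.
H_1: b_1 = 4 − 3 − 0 = 1; torsion from ∂_2 factors > 1: none. So H_1 ≅ Z.

H_0 ≅ Z,  H_1 ≅ Z.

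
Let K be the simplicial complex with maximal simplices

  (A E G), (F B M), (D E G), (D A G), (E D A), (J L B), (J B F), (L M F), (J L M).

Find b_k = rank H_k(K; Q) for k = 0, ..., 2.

Order the vertices as A < B < D < E < F < G < J < L < M. Listing each simplex with vertices in this order, K has dimension 2 with simplices:

  0-simplices (9): A, B, D, E, F, G, J, L, M
  1-simplices (16): AD, AE, AG, BF, BJ, BL, BM, DE, DG, EG, FJ, FL, FM, JL, JM, LM
  2-simplices (9): ADE, ADG, AEG, BFJ, BFM, BJL, DEG, FLM, JLM

giving chain groups C_0 ≅ Z^9, C_1 ≅ Z^16, C_2 ≅ Z^9.

∂_1: C_1 → C_0 sends each edge [p,q] (with p < q) to q − p. For instance
  ∂LM = M − L.
This gives a 9×16 integer matrix of rank 7; reducing to Smith normal form yields diagonal entries (1,1,1,1,1,1,1).

The boundary map ∂_2: C_2 → C_1 maps a triangle to the signed sum of its edges. For instance
  ∂AEG = EG − AG + AE,
  ∂FLM = LM − FM + FL.
The 16×9 boundary matrix has rank 8 and Smith normal form diag(1,1,1,1,1,1,1,1).

Reading off H_k = ker ∂_k / im ∂_{k+1}:

  H_0: rank C_0 − rank ∂_1 = 9 − 7 = 2, and the invariant factors of ∂_1 are all 1, so H_0 = Z^2.
  H_1: rank ker ∂_1 − rank ∂_2 = (16 − 7) − 8 = 1, and the invariant factors of ∂_2 are all 1, so H_1 = Z.
  H_2: rank ker ∂_2 − rank ∂_3 = (9 − 8) − 0 = 1, and there is no ∂_3, so H_2 = Z.

Hence the Betti numbers are b_0 = 2, b_1 = 1, b_2 = 1.

b_0 = 2, b_1 = 1, b_2 = 1.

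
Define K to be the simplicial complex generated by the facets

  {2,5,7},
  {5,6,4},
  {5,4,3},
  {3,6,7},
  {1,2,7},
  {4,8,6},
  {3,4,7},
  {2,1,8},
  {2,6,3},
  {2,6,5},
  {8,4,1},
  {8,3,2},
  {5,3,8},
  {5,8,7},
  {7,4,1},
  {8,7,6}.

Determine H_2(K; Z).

H_2 ≅ Z.

Take the total order 1 < 2 < 3 < 4 < 5 < 6 < 7 < 8 on the vertex set. Then K (dimension 2) consists of the simplices:

  0-simplices (8): [1], [2], [3], [4], [5], [6], [7], [8]
  1-simplices (24): (24 of them)
  2-simplices (16): [1,2,7], [1,2,8], [1,4,7], [1,4,8], [2,3,6], [2,3,8], [2,5,6], [2,5,7], [3,4,5], [3,4,7], [3,5,8], [3,6,7], [4,5,6], [4,6,8], [5,7,8], [6,7,8]

Hence C_0 ≅ Z^8, C_1 ≅ Z^24, C_2 ≅ Z^16.

The boundary map ∂_1: C_1 → C_0 is given by ∂[p,q] = [q] − [p]. For instance
  ∂[1,4] = [4] − [1].
The 8×24 boundary matrix has rank 7 and Smith normal form diag(1,1,1,1,1,1,1).

The boundary map ∂_2: C_2 → C_1 sends each 2-simplex [p,q,r] to [q,r] − [p,r] + [p,q]. For instance
  ∂[4,6,8] = [6,8] − [4,8] + [4,6],
  ∂[3,6,7] = [6,7] − [3,7] + [3,6].
The 24×16 boundary matrix has rank 15 and Smith normal form diag(1,1,1,1,1,1,1,1,1,1,1,1,1,1,1).

From H_k ≅ ker(∂_k) / im(∂_{k+1}) we obtain:

  H_2: rank ker ∂_2 − rank ∂_3 = (16 − 15) − 0 = 1, and there is no ∂_3, so H_2 ≅ Z.

(K is a triangulation of the torus T^2.)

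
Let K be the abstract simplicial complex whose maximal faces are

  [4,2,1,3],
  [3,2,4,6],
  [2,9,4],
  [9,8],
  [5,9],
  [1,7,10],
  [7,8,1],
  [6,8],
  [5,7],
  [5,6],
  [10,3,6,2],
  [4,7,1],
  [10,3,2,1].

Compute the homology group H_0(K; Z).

H_0 = Z.

Take the total order 1 < 2 < 3 < 4 < 5 < 6 < 7 < 8 < 9 < 10 on the vertex set. Then K (dimension 3) consists of the simplices:

  0-simplices (10): [1], [2], [3], [4], [5], [6], [7], [8], [9], [10]
  1-simplices (25): (25 of them)
  2-simplices (16): [1,2,3], [1,2,4], [1,2,10], [1,3,4], [1,3,10], [1,4,7], [1,7,8], [1,7,10], [2,3,4], [2,3,6], [2,3,10], [2,4,6], [2,4,9], [2,6,10], [3,4,6], [3,6,10]
  3-simplices (4): [1,2,3,4], [1,2,3,10], [2,3,4,6], [2,3,6,10]

so the chain groups are C_0 ≅ Z^10, C_1 ≅ Z^25, C_2 ≅ Z^16, C_3 ≅ Z^4.

∂_1: C_1 → C_0 maps an edge to its endpoints' difference, ∂[p,q] = q − p.
This gives a 10×25 integer matrix of rank 9; reducing to Smith normal form yields diagonal entries (1,1,1,1,1,1,1,1,1).

∂_2: C_2 → C_1 acts by ∂[p,q,r] = [q,r] − [p,r] + [p,q]. For instance
  ∂[1,7,10] = [7,10] − [1,10] + [1,7],
  ∂[1,4,7] = [4,7] − [1,7] + [1,4].
The 25×16 boundary matrix has rank 12 and Smith normal form diag(1,1,1,1,1,1,1,1,1,1,1,1).

The boundary map ∂_3: C_3 → C_2 sends each 3-simplex σ to the alternating sum Σ_i (−1)^i (σ with its i-th vertex removed). For instance
  ∂[2,3,4,6] = [3,4,6] − [2,4,6] + [2,3,6] − [2,3,4],
  ∂[1,2,3,10] = [2,3,10] − [1,3,10] + [1,2,10] − [1,2,3].
This gives a 16×4 integer matrix of rank 4; reducing to Smith normal form yields diagonal entries (1,1,1,1).

Reading off H_k = ker ∂_k / im ∂_{k+1}:

  H_0: rank C_0 − rank ∂_1 = 10 − 9 = 1, and the invariant factors of ∂_1 are all 1, so H_0 ≅ Z.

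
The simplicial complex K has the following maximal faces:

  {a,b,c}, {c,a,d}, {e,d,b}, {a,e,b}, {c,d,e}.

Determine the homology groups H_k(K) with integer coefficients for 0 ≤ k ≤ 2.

We work with the vertex ordering a < b < c < d < e. The simplices of K, each written with vertices in increasing order, are:

  0-simplices (5): a, b, c, d, e
  1-simplices (10): ab, ac, ad, ae, bc, bd, be, cd, ce, de
  2-simplices (5): abc, abe, acd, bde, cde

so the chain groups are C_0 ≅ Z^5, C_1 ≅ Z^10, C_2 ≅ Z^5.

∂_1: C_1 → C_0 sends each edge [p,q] (with p < q) to q − p.
As a 5×10 matrix over Z this has rank 4, with invariant factors (1,1,1,1).

The boundary map ∂_2: C_2 → C_1 sends each 2-simplex [p,q,r] to [q,r] − [p,r] + [p,q]. For instance
  ∂abc = bc − ac + ab,
  ∂bde = de − be + bd.
This gives a 10×5 integer matrix of rank 5; reducing to Smith normal form yields diagonal entries (1,1,1,1,1).

From H_k ≅ ker(∂_k) / im(∂_{k+1}) we obtain:

  H_0: rank C_0 − rank ∂_1 = 5 − 4 = 1, and the invariant factors of ∂_1 are all 1, so H_0 = Z.
  H_1: rank ker ∂_1 − rank ∂_2 = (10 − 4) − 5 = 1, and the invariant factors of ∂_2 are all 1, so H_1 = Z.
  H_2: rank ker ∂_2 − rank ∂_3 = (5 − 5) − 0 = 0, and there is no ∂_3, so H_2 = 0.

As a check, the Euler characteristic is 5 − 10 + 5 = 0, which agrees with 1 − 1 + 0 = 0.
(K is a triangulation of the Möbius band.)

H_0 ≅ Z,  H_1 ≅ Z,  H_2 = 0.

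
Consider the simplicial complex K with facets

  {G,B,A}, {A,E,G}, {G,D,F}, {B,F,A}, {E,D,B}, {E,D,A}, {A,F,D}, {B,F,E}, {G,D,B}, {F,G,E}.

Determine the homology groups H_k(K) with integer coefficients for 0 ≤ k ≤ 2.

Order the vertices as A < B < D < E < F < G. Listing each simplex with vertices in this order, K has dimension 2 with simplices:

  0-simplices (6): A, B, D, E, F, G
  1-simplices (15): AB, AD, AE, AF, AG, BD, BE, BF, BG, DE, DF, DG, EF, EG, FG
  2-simplices (10): ABF, ABG, ADE, ADF, AEG, BDE, BDG, BEF, DFG, EFG

so the chain groups are C_0 ≅ Z^6, C_1 ≅ Z^15, C_2 ≅ Z^10.

Boundary ∂_1: C_1 → C_0 maps an edge to its endpoints' difference, ∂[p,q] = q − p.
The 6×15 boundary matrix has rank 5 and Smith normal form diag(1,1,1,1,1).

Boundary ∂_2: C_2 → C_1 sends each 2-simplex [p,q,r] to [q,r] − [p,r] + [p,q]. For instance
  ∂BDE = DE − BE + BD,
  ∂ABF = BF − AF + AB.
As a 15×10 matrix over Z this has rank 10, with invariant factors (1,1,1,1,1,1,1,1,1,2).

Reading off H_k = ker ∂_k / im ∂_{k+1}:

  H_0: rank C_0 − rank ∂_1 = 6 − 5 = 1, and the invariant factors of ∂_1 are all 1, so H_0 ≅ Z.
  H_1: rank ker ∂_1 − rank ∂_2 = (15 − 5) − 10 = 0, and ∂_2 has invariant factor 2 > 1, so H_1 ≅ Z/2.
  H_2: rank ker ∂_2 − rank ∂_3 = (10 − 10) − 0 = 0, and there is no ∂_3, so H_2 ≅ 0.

H_0 ≅ Z,  H_1 ≅ Z/2,  H_2 = 0.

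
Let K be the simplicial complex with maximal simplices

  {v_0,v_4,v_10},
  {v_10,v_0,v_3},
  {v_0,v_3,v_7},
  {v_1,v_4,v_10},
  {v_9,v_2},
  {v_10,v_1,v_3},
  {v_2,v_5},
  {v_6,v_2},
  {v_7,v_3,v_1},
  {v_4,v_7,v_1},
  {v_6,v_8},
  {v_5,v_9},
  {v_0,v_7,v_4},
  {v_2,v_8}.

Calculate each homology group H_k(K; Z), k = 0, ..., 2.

H_0 = Z^2,  H_1 = Z^2,  H_2 = Z.

K has 11 vertices, 18 edges, 8 triangles.
rank ∂_0 = 0, rank ∂_1 = 9 ⇒ b_0 = 11 − 0 − 9 = 2; all invariant factors of ∂_1 are 1 so no torsion. So H_0 = Z^2.
rank ∂_1 = 9, rank ∂_2 = 7 ⇒ b_1 = 18 − 9 − 7 = 2; all invariant factors of ∂_2 are 1 so no torsion. So H_1 = Z^2.
rank ∂_2 = 7, rank ∂_3 = 0 ⇒ b_2 = 8 − 7 − 0 = 1. So H_2 = Z.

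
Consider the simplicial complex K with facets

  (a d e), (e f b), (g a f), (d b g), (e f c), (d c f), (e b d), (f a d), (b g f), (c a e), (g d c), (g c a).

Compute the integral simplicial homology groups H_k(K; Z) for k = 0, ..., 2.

We work with the vertex ordering a < b < c < d < e < f < g. The simplices of K, each written with vertices in increasing order, are:

  0-simplices (7): a, b, c, d, e, f, g
  1-simplices (18): ac, ad, ae, af, ag, bd, be, bf, bg, cd, ce, cf, cg, de, df, dg, ef, fg
  2-simplices (12): ace, acg, ade, adf, afg, bde, bdg, bef, bfg, cdf, cdg, cef

giving chain groups C_0 ≅ Z^7, C_1 ≅ Z^18, C_2 ≅ Z^12.

The boundary map ∂_1: C_1 → C_0 maps an edge to its endpoints' difference, ∂[p,q] = q − p.
The 7×18 boundary matrix has rank 6 and Smith normal form diag(1,1,1,1,1,1).

∂_2: C_2 → C_1 acts by ∂[p,q,r] = [q,r] − [p,r] + [p,q]. For instance
  ∂ace = ce − ae + ac,
  ∂bdg = dg − bg + bd.
This gives a 18×12 integer matrix of rank 12; reducing to Smith normal form yields diagonal entries (1,1,1,1,1,1,1,1,1,1,1,2).

From H_k ≅ ker(∂_k) / im(∂_{k+1}) we obtain:

  H_0: rank C_0 − rank ∂_1 = 7 − 6 = 1, and the invariant factors of ∂_1 are all 1, so H_0 ≅ Z.
  H_1: rank ker ∂_1 − rank ∂_2 = (18 − 6) − 12 = 0, and ∂_2 has invariant factor 2 > 1, so H_1 ≅ Z_2.
  H_2: rank ker ∂_2 − rank ∂_3 = (12 − 12) − 0 = 0, and there is no ∂_3, so H_2 ≅ 0.

As a check, the Euler characteristic is 7 − 18 + 12 = 1, which agrees with 1 − 0 + 0 = 1.

H_0 ≅ Z,  H_1 ≅ Z_2,  H_2 = 0.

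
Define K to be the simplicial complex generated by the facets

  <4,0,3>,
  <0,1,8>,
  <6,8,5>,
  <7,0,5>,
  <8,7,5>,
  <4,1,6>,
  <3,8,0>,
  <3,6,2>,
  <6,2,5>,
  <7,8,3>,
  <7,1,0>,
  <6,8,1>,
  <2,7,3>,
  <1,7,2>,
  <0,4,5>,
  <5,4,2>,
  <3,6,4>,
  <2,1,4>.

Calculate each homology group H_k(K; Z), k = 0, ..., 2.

H_0 = Z,  H_1 = Z ⊕ Z/2Z,  H_2 = 0.

K has 9 vertices, 27 edges, 18 triangles.
rank ∂_0 = 0, rank ∂_1 = 8 ⇒ b_0 = 9 − 0 − 8 = 1; all invariant factors of ∂_1 are 1 so no torsion. So H_0 = Z.
rank ∂_1 = 8, rank ∂_2 = 18 ⇒ b_1 = 27 − 8 − 18 = 1; ∂_2 has invariant factor(s) [2] giving torsion. So H_1 = Z ⊕ Z/2Z.
rank ∂_2 = 18, rank ∂_3 = 0 ⇒ b_2 = 18 − 18 − 0 = 0. So H_2 = 0.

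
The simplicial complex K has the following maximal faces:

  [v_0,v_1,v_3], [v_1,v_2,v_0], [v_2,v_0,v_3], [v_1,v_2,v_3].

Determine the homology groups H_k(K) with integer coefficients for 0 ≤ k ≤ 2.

We work with the vertex ordering v_0 < v_1 < v_2 < v_3. The simplices of K, each written with vertices in increasing order, are:

  0-simplices (4): [v_0], [v_1], [v_2], [v_3]
  1-simplices (6): [v_0,v_1], [v_0,v_2], [v_0,v_3], [v_1,v_2], [v_1,v_3], [v_2,v_3]
  2-simplices (4): [v_0,v_1,v_2], [v_0,v_1,v_3], [v_0,v_2,v_3], [v_1,v_2,v_3]

giving chain groups C_0 ≅ Z^4, C_1 ≅ Z^6, C_2 ≅ Z^4.

Boundary ∂_1: C_1 → C_0 sends each edge [p,q] (with p < q) to q − p.
This gives a 4×6 integer matrix of rank 3; reducing to Smith normal form yields diagonal entries (1,1,1).

The boundary map ∂_2: C_2 → C_1 acts by ∂[p,q,r] = [q,r] − [p,r] + [p,q]. For instance
  ∂[v_0,v_1,v_3] = [v_1,v_3] − [v_0,v_3] + [v_0,v_1],
  ∂[v_1,v_2,v_3] = [v_2,v_3] − [v_1,v_3] + [v_1,v_2].
The 6×4 boundary matrix has rank 3 and Smith normal form diag(1,1,1).

Reading off H_k = ker ∂_k / im ∂_{k+1}:

  H_0: rank C_0 − rank ∂_1 = 4 − 3 = 1, and the invariant factors of ∂_1 are all 1, so H_0 = Z.
  H_1: rank ker ∂_1 − rank ∂_2 = (6 − 3) − 3 = 0, and the invariant factors of ∂_2 are all 1, so H_1 = 0.
  H_2: rank ker ∂_2 − rank ∂_3 = (4 − 3) − 0 = 1, and there is no ∂_3, so H_2 = Z.

H_0 ≅ Z,  H_1 = 0,  H_2 ≅ Z.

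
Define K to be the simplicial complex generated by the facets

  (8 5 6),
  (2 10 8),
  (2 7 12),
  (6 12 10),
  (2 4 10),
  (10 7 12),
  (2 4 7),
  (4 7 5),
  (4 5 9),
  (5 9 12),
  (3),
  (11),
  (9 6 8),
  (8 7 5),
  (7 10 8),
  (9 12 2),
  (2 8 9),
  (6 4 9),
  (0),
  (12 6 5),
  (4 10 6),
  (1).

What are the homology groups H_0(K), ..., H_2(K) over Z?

We work with the vertex ordering 0 < 1 < 2 < 3 < 4 < 5 < 6 < 7 < 8 < 9 < 10 < 11 < 12. The simplices of K, each written with vertices in increasing order, are:

  0-simplices (13): [0], [1], [2], [3], [4], [5], [6], [7], [8], [9], [10], [11], [12]
  1-simplices (27): (27 of them)
  2-simplices (18): (18 of them)

so the chain groups are C_0 ≅ Z^13, C_1 ≅ Z^27, C_2 ≅ Z^18.

∂_1: C_1 → C_0 sends each edge [p,q] (with p < q) to q − p. For instance
  ∂[2,10] = [10] − [2].
As a 13×27 matrix over Z this has rank 8, with invariant factors (1,1,1,1,1,1,1,1).

The boundary map ∂_2: C_2 → C_1 sends each 2-simplex [p,q,r] to [q,r] − [p,r] + [p,q]. For instance
  ∂[4,6,10] = [6,10] − [4,10] + [4,6],
  ∂[2,9,12] = [9,12] − [2,12] + [2,9].
This gives a 27×18 integer matrix of rank 18; reducing to Smith normal form yields diagonal entries (1,1,1,1,1,1,1,1,1,1,1,1,1,1,1,1,1,2).

Reading off H_k = ker ∂_k / im ∂_{k+1}:

  H_0: rank C_0 − rank ∂_1 = 13 − 8 = 5, and the invariant factors of ∂_1 are all 1, so H_0 ≅ Z^5.
  H_1: rank ker ∂_1 − rank ∂_2 = (27 − 8) − 18 = 1, and ∂_2 has invariant factor 2 > 1, so H_1 ≅ Z ⊕ Z/2.
  H_2: rank ker ∂_2 − rank ∂_3 = (18 − 18) − 0 = 0, and there is no ∂_3, so H_2 ≅ 0.

H_0 = Z^5,  H_1 = Z ⊕ Z/2,  H_2 = 0.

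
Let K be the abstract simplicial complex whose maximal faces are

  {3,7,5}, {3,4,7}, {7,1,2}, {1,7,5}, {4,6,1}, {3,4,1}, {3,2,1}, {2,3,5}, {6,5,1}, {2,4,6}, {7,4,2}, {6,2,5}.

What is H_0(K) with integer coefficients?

H_0 ≅ Z.

We work with the vertex ordering 1 < 2 < 3 < 4 < 5 < 6 < 7. The simplices of K, each written with vertices in increasing order, are:

  0-simplices (7): [1], [2], [3], [4], [5], [6], [7]
  1-simplices (18): [1,2], [1,3], [1,4], [1,5], [1,6], [1,7], [2,3], [2,4], [2,5], [2,6], [2,7], [3,4], [3,5], [3,7], [4,6], [4,7], [5,6], [5,7]
  2-simplices (12): [1,2,3], [1,2,7], [1,3,4], [1,4,6], [1,5,6], [1,5,7], [2,3,5], [2,4,6], [2,4,7], [2,5,6], [3,4,7], [3,5,7]

so the chain groups are C_0 ≅ Z^7, C_1 ≅ Z^18, C_2 ≅ Z^12.

The boundary map ∂_1: C_1 → C_0 sends each edge [p,q] (with p < q) to q − p. For instance
  ∂[1,6] = [6] − [1].
As a 7×18 matrix over Z this has rank 6, with invariant factors (1,1,1,1,1,1).

The boundary map ∂_2: C_2 → C_1 maps a triangle to the signed sum of its edges. For instance
  ∂[2,5,6] = [5,6] − [2,6] + [2,5],
  ∂[2,3,5] = [3,5] − [2,5] + [2,3].
The resulting 18×12 matrix has rank 12, and its Smith normal form has invariant factors (1,1,1,1,1,1,1,1,1,1,1,2).

Now H_k = ker ∂_k / im ∂_{k+1}, so:

  H_0: rank C_0 − rank ∂_1 = 7 − 6 = 1, and the invariant factors of ∂_1 are all 1, so H_0 = Z.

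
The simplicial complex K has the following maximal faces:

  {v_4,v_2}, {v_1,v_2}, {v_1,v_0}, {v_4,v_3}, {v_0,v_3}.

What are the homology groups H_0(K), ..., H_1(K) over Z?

H_0 = Z,  H_1 = Z.

Take the total order v_0 < v_1 < v_2 < v_3 < v_4 on the vertex set. Then K (dimension 1) consists of the simplices:

  0-simplices (5): [v_0], [v_1], [v_2], [v_3], [v_4]
  1-simplices (5): [v_0,v_1], [v_0,v_3], [v_1,v_2], [v_2,v_4], [v_3,v_4]

so the chain groups are C_0 ≅ Z^5, C_1 ≅ Z^5.

Boundary ∂_1: C_1 → C_0 is given by ∂[p,q] = [q] − [p].
As a 5×5 matrix over Z this has rank 4, with invariant factors (1,1,1,1).

Reading off H_k = ker ∂_k / im ∂_{k+1}:

  H_0: rank C_0 − rank ∂_1 = 5 − 4 = 1, and the invariant factors of ∂_1 are all 1, so H_0 = Z.
  H_1: rank ker ∂_1 − rank ∂_2 = (5 − 4) − 0 = 1, and there is no ∂_2, so H_1 = Z.

As a check, the Euler characteristic is 5 − 5 = 0, which agrees with 1 − 1 = 0.
(K is a triangulation of the circle S^1.)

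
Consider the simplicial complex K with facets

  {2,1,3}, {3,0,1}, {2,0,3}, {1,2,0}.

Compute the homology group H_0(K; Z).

We work with the vertex ordering 0 < 1 < 2 < 3. The simplices of K, each written with vertices in increasing order, are:

  0-simplices (4): [0], [1], [2], [3]
  1-simplices (6): [0,1], [0,2], [0,3], [1,2], [1,3], [2,3]
  2-simplices (4): [0,1,2], [0,1,3], [0,2,3], [1,2,3]

giving chain groups C_0 ≅ Z^4, C_1 ≅ Z^6, C_2 ≅ Z^4.

Boundary ∂_1: C_1 → C_0 is given by ∂[p,q] = [q] − [p].
As a 4×6 matrix over Z this has rank 3, with invariant factors (1,1,1).

The boundary map ∂_2: C_2 → C_1 maps a triangle to the signed sum of its edges. For instance
  ∂[0,1,2] = [1,2] − [0,2] + [0,1],
  ∂[0,1,3] = [1,3] − [0,3] + [0,1].
This gives a 6×4 integer matrix of rank 3; reducing to Smith normal form yields diagonal entries (1,1,1).

Now H_k = ker ∂_k / im ∂_{k+1}, so:

  H_0: rank C_0 − rank ∂_1 = 4 − 3 = 1, and the invariant factors of ∂_1 are all 1, so H_0 = Z.

H_0 = Z.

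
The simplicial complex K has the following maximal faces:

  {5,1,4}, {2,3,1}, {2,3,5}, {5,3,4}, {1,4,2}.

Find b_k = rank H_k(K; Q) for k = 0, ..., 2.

b_0 = 1, b_1 = 1, b_2 = 0.

We work with the vertex ordering 1 < 2 < 3 < 4 < 5. The simplices of K, each written with vertices in increasing order, are:

  0-simplices (5): [1], [2], [3], [4], [5]
  1-simplices (10): [1,2], [1,3], [1,4], [1,5], [2,3], [2,4], [2,5], [3,4], [3,5], [4,5]
  2-simplices (5): [1,2,3], [1,2,4], [1,4,5], [2,3,5], [3,4,5]

so the chain groups are C_0 ≅ Z^5, C_1 ≅ Z^10, C_2 ≅ Z^5.

∂_1: C_1 → C_0 is given by ∂[p,q] = [q] − [p].
This gives a 5×10 integer matrix of rank 4; reducing to Smith normal form yields diagonal entries (1,1,1,1).

The boundary map ∂_2: C_2 → C_1 acts by ∂[p,q,r] = [q,r] − [p,r] + [p,q]. For instance
  ∂[1,4,5] = [4,5] − [1,5] + [1,4],
  ∂[1,2,3] = [2,3] − [1,3] + [1,2].
This gives a 10×5 integer matrix of rank 5; reducing to Smith normal form yields diagonal entries (1,1,1,1,1).

Now H_k = ker ∂_k / im ∂_{k+1}, so:

  H_0: rank C_0 − rank ∂_1 = 5 − 4 = 1, and the invariant factors of ∂_1 are all 1, so H_0 = Z.
  H_1: rank ker ∂_1 − rank ∂_2 = (10 − 4) − 5 = 1, and the invariant factors of ∂_2 are all 1, so H_1 = Z.
  H_2: rank ker ∂_2 − rank ∂_3 = (5 − 5) − 0 = 0, and there is no ∂_3, so H_2 = 0.

(K is a triangulation of the Möbius band.)

Hence the Betti numbers are b_0 = 1, b_1 = 1, b_2 = 0.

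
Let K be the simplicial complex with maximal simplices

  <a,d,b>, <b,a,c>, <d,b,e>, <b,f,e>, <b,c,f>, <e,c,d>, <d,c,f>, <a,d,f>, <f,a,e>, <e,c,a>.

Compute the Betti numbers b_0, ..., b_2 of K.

Fix the vertex order a < b < c < d < e < f and write every simplex with vertices in increasing order. Then dim K = 2 and the simplices of K are:

  0-simplices (6): a, b, c, d, e, f
  1-simplices (15): ab, ac, ad, ae, af, bc, bd, be, bf, cd, ce, cf, de, df, ef
  2-simplices (10): abc, abd, ace, adf, aef, bcf, bde, bef, cde, cdf

giving chain groups C_0 ≅ Z^6, C_1 ≅ Z^15, C_2 ≅ Z^10.

Boundary ∂_1: C_1 → C_0 sends each edge [p,q] (with p < q) to q − p.
The 6×15 boundary matrix has rank 5 and Smith normal form diag(1,1,1,1,1).

Boundary ∂_2: C_2 → C_1 sends each 2-simplex [p,q,r] to [q,r] − [p,r] + [p,q]. For instance
  ∂abd = bd − ad + ab,
  ∂adf = df − af + ad.
As a 15×10 matrix over Z this has rank 10, with invariant factors (1,1,1,1,1,1,1,1,1,2).

Now H_k = ker ∂_k / im ∂_{k+1}, so:

  H_0: rank C_0 − rank ∂_1 = 6 − 5 = 1, and the invariant factors of ∂_1 are all 1, so H_0 = Z.
  H_1: rank ker ∂_1 − rank ∂_2 = (15 − 5) − 10 = 0, and ∂_2 has invariant factor 2 > 1, so H_1 = Z/2.
  H_2: rank ker ∂_2 − rank ∂_3 = (10 − 10) − 0 = 0, and there is no ∂_3, so H_2 = 0.

(K is a triangulation of the real projective plane RP^2.)

Hence the Betti numbers are b_0 = 1, b_1 = 0, b_2 = 0.

b_0 = 1, b_1 = 0, b_2 = 0.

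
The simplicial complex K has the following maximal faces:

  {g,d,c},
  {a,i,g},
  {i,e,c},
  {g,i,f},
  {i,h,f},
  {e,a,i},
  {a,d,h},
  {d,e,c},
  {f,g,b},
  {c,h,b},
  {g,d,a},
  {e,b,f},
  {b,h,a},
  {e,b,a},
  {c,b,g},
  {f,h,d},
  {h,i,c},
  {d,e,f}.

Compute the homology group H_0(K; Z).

Order the vertices as a < b < c < d < e < f < g < h < i. Listing each simplex with vertices in this order, K has dimension 2 with simplices:

  0-simplices (9): a, b, c, d, e, f, g, h, i
  1-simplices (27): ab, ad, ae, ag, ah, ai, bc, be, bf, bg, bh, cd, ce, cg, ch, ci, de, df, dg, dh, ef, ei, fg, fh, fi, gi, hi
  2-simplices (18): abe, abh, adg, adh, aei, agi, bcg, bch, bef, bfg, cde, cdg, cei, chi, def, dfh, fgi, fhi

giving chain groups C_0 ≅ Z^9, C_1 ≅ Z^27, C_2 ≅ Z^18.

∂_1: C_1 → C_0 maps an edge to its endpoints' difference, ∂[p,q] = q − p. For instance
  ∂fg = g − f.
This gives a 9×27 integer matrix of rank 8; reducing to Smith normal form yields diagonal entries (1,1,1,1,1,1,1,1).

The boundary map ∂_2: C_2 → C_1 maps a triangle to the signed sum of its edges. For instance
  ∂agi = gi − ai + ag,
  ∂aei = ei − ai + ae.
The resulting 27×18 matrix has rank 17, and its Smith normal form has invariant factors (1,1,1,1,1,1,1,1,1,1,1,1,1,1,1,1,1).

Now H_k = ker ∂_k / im ∂_{k+1}, so:

  H_0: rank C_0 − rank ∂_1 = 9 − 8 = 1, and the invariant factors of ∂_1 are all 1, so H_0 ≅ Z.

(K is a triangulation of the torus T^2.)

H_0 = Z.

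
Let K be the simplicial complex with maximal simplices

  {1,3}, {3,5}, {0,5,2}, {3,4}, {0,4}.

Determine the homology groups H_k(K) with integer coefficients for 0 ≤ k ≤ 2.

H_0 = Z,  H_1 = Z,  H_2 = 0.

Fix the vertex order 0 < 1 < 2 < 3 < 4 < 5 and write every simplex with vertices in increasing order. Then dim K = 2 and the simplices of K are:

  0-simplices (6): [0], [1], [2], [3], [4], [5]
  1-simplices (7): [0,2], [0,4], [0,5], [1,3], [2,5], [3,4], [3,5]
  2-simplices (1): [0,2,5]

so the chain groups are C_0 ≅ Z^6, C_1 ≅ Z^7, C_2 ≅ Z^1.

The boundary map ∂_1: C_1 → C_0 maps an edge to its endpoints' difference, ∂[p,q] = q − p.
The resulting 6×7 matrix has rank 5, and its Smith normal form has invariant factors (1,1,1,1,1).

The boundary map ∂_2: C_2 → C_1 acts by ∂[p,q,r] = [q,r] − [p,r] + [p,q]. For instance
  ∂[0,2,5] = [2,5] − [0,5] + [0,2].
As a 7×1 matrix over Z this has rank 1, with invariant factors (1).

Now H_k = ker ∂_k / im ∂_{k+1}, so:

  H_0: rank C_0 − rank ∂_1 = 6 − 5 = 1, and the invariant factors of ∂_1 are all 1, so H_0 = Z.
  H_1: rank ker ∂_1 − rank ∂_2 = (7 − 5) − 1 = 1, and the invariant factors of ∂_2 are all 1, so H_1 = Z.
  H_2: rank ker ∂_2 − rank ∂_3 = (1 − 1) − 0 = 0, and there is no ∂_3, so H_2 = 0.

As a check, the Euler characteristic is 6 − 7 + 1 = 0, which agrees with 1 − 1 + 0 = 0.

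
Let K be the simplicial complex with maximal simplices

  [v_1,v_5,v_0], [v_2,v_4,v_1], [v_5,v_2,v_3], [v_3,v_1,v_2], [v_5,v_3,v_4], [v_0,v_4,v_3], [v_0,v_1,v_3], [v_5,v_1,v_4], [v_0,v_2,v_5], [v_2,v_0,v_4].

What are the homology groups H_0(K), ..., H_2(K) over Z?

H_0 = Z,  H_1 = Z/2,  H_2 = 0.

Fix the vertex order v_0 < v_1 < v_2 < v_3 < v_4 < v_5 and write every simplex with vertices in increasing order. Then dim K = 2 and the simplices of K are:

  0-simplices (6): [v_0], [v_1], [v_2], [v_3], [v_4], [v_5]
  1-simplices (15): (15 of them)
  2-simplices (10): [v_0,v_1,v_3], [v_0,v_1,v_5], [v_0,v_2,v_4], [v_0,v_2,v_5], [v_0,v_3,v_4], [v_1,v_2,v_3], [v_1,v_2,v_4], [v_1,v_4,v_5], [v_2,v_3,v_5], [v_3,v_4,v_5]

so the chain groups are C_0 ≅ Z^6, C_1 ≅ Z^15, C_2 ≅ Z^10.

Boundary ∂_1: C_1 → C_0 maps an edge to its endpoints' difference, ∂[p,q] = q − p. For instance
  ∂[v_2,v_3] = [v_3] − [v_2].
As a 6×15 matrix over Z this has rank 5, with invariant factors (1,1,1,1,1).

Boundary ∂_2: C_2 → C_1 maps a triangle to the signed sum of its edges. For instance
  ∂[v_2,v_3,v_5] = [v_3,v_5] − [v_2,v_5] + [v_2,v_3],
  ∂[v_1,v_2,v_3] = [v_2,v_3] − [v_1,v_3] + [v_1,v_2].
As a 15×10 matrix over Z this has rank 10, with invariant factors (1,1,1,1,1,1,1,1,1,2).

Now H_k = ker ∂_k / im ∂_{k+1}, so:

  H_0: rank C_0 − rank ∂_1 = 6 − 5 = 1, and the invariant factors of ∂_1 are all 1, so H_0 = Z.
  H_1: rank ker ∂_1 − rank ∂_2 = (15 − 5) − 10 = 0, and ∂_2 has invariant factor 2 > 1, so H_1 = Z/2.
  H_2: rank ker ∂_2 − rank ∂_3 = (10 − 10) − 0 = 0, and there is no ∂_3, so H_2 = 0.

As a check, the Euler characteristic is 6 − 15 + 10 = 1, which agrees with 1 − 0 + 0 = 1.
(K is a triangulation of the real projective plane RP^2.)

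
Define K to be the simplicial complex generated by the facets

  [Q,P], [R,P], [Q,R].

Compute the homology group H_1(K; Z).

H_1 ≅ Z.

Fix the vertex order P < Q < R and write every simplex with vertices in increasing order. Then dim K = 1 and the simplices of K are:

  0-simplices (3): P, Q, R
  1-simplices (3): PQ, PR, QR

giving chain groups C_0 ≅ Z^3, C_1 ≅ Z^3.

The boundary map ∂_1: C_1 → C_0 is given by ∂[p,q] = [q] − [p]. For instance
  ∂PR = R − P.
The resulting 3×3 matrix has rank 2, and its Smith normal form has invariant factors (1,1).

From H_k ≅ ker(∂_k) / im(∂_{k+1}) we obtain:

  H_1: rank ker ∂_1 − rank ∂_2 = (3 − 2) − 0 = 1, and there is no ∂_2, so H_1 = Z.

(K is a triangulation of the circle S^1.)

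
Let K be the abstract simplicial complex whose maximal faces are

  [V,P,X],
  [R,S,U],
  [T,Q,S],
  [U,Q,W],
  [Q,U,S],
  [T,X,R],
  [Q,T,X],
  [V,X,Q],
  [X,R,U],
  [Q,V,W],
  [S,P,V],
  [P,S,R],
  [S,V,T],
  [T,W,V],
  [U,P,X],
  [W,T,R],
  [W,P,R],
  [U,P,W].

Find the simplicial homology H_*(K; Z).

H_0 ≅ Z,  H_1 ≅ Z ⊕ Z/2,  H_2 = 0.

Order the vertices as P < Q < R < S < T < U < V < W < X. Listing each simplex with vertices in this order, K has dimension 2 with simplices:

  0-simplices (9): P, Q, R, S, T, U, V, W, X
  1-simplices (27): PR, PS, PU, PV, PW, PX, QS, QT, QU, QV, QW, QX, RS, RT, RU, RW, RX, ST, SU, SV, TV, TW, TX, UW, UX, VW, VX
  2-simplices (18): PRS, PRW, PSV, PUW, PUX, PVX, QST, QSU, QTX, QUW, QVW, QVX, RSU, RTW, RTX, RUX, STV, TVW

Hence C_0 ≅ Z^9, C_1 ≅ Z^27, C_2 ≅ Z^18.

The boundary map ∂_1: C_1 → C_0 sends each edge [p,q] (with p < q) to q − p. For instance
  ∂UX = X − U.
The resulting 9×27 matrix has rank 8, and its Smith normal form has invariant factors (1,1,1,1,1,1,1,1).

Boundary ∂_2: C_2 → C_1 maps a triangle to the signed sum of its edges. For instance
  ∂QVW = VW − QW + QV,
  ∂PSV = SV − PV + PS.
This gives a 27×18 integer matrix of rank 18; reducing to Smith normal form yields diagonal entries (1,1,1,1,1,1,1,1,1,1,1,1,1,1,1,1,1,2).

Reading off H_k = ker ∂_k / im ∂_{k+1}:

  H_0: rank C_0 − rank ∂_1 = 9 − 8 = 1, and the invariant factors of ∂_1 are all 1, so H_0 ≅ Z.
  H_1: rank ker ∂_1 − rank ∂_2 = (27 − 8) − 18 = 1, and ∂_2 has invariant factor 2 > 1, so H_1 ≅ Z ⊕ Z/2.
  H_2: rank ker ∂_2 − rank ∂_3 = (18 − 18) − 0 = 0, and there is no ∂_3, so H_2 ≅ 0.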